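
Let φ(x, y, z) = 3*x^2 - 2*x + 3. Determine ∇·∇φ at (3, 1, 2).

6

∂²φ/∂x² = 6
∂²φ/∂y² = 0
∂²φ/∂z² = 0
∇²φ = 6
At (3, 1, 2): 6.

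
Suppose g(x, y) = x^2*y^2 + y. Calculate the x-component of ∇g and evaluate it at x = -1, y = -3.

-18

(∇g)_1 = ∂g/∂x = 2*x*y^2
At (-1, -3): -18.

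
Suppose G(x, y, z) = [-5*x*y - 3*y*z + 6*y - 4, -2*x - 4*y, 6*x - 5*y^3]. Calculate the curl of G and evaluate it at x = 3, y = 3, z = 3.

(∇×G)₁ = ∂G₃/∂y − ∂G₂/∂z = -15*y^2
(∇×G)₂ = ∂G₁/∂z − ∂G₃/∂x = -3*y - 6
(∇×G)₃ = ∂G₂/∂x − ∂G₁/∂y = 5*x + 3*z - 8
∇×G = (-15*y^2, -3*y - 6, 5*x + 3*z - 8)
At (3, 3, 3): (-135, -15, 16).

(-135, -15, 16)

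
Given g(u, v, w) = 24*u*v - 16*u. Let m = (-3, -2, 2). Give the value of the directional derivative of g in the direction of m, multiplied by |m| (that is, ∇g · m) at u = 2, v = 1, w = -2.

-120

∂g/∂u = 24*v - 16
∂g/∂v = 24*u
∂g/∂w = 0
∇g at (2, 1, -2) = (8, 48, 0)
∇g · m = (8)(-3) + (48)(-2) + (0)(2) = -120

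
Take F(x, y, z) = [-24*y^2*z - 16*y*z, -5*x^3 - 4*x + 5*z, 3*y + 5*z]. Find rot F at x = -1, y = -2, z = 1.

(-2, -64, -99)

(∇×F)₁ = ∂F₃/∂y − ∂F₂/∂z = -2
(∇×F)₂ = ∂F₁/∂z − ∂F₃/∂x = -24*y^2 - 16*y
(∇×F)₃ = ∂F₂/∂x − ∂F₁/∂y = -15*x^2 + 48*y*z + 16*z - 4
∇×F = (-2, -24*y^2 - 16*y, -15*x^2 + 48*y*z + 16*z - 4)
At (-1, -2, 1): (-2, -64, -99).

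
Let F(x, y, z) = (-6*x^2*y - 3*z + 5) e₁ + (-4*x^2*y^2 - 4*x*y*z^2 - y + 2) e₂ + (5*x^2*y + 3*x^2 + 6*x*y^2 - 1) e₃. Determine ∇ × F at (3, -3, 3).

(∇×F)₁ = ∂F₃/∂y − ∂F₂/∂z = 5*x^2 + 8*x*y*z + 12*x*y
(∇×F)₂ = ∂F₁/∂z − ∂F₃/∂x = -10*x*y - 6*x - 6*y^2 - 3
(∇×F)₃ = ∂F₂/∂x − ∂F₁/∂y = 6*x^2 - 8*x*y^2 - 4*y*z^2
∇×F = (5*x^2 + 8*x*y*z + 12*x*y, -10*x*y - 6*x - 6*y^2 - 3, 6*x^2 - 8*x*y^2 - 4*y*z^2)
At (3, -3, 3): (-279, 15, -54).

(-279, 15, -54)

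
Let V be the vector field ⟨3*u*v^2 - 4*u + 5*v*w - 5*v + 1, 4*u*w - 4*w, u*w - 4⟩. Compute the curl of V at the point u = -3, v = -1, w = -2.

(∇×V)₁ = ∂V₃/∂v − ∂V₂/∂w = -4*u + 4
(∇×V)₂ = ∂V₁/∂w − ∂V₃/∂u = 5*v - w
(∇×V)₃ = ∂V₂/∂u − ∂V₁/∂v = -6*u*v - w + 5
∇×V = (-4*u + 4, 5*v - w, -6*u*v - w + 5)
At (-3, -1, -2): (16, -3, -11).

(16, -3, -11)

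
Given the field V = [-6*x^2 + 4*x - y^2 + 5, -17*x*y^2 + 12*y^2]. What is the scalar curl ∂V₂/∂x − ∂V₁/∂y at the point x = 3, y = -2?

-72

∂V₂/∂x = -17*y^2
∂V₁/∂y = -2*y
Scalar curl = -17*y^2 + 2*y
At (3, -2): -72.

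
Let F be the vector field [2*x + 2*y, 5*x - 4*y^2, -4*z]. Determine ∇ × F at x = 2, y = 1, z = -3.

(∇×F)₁ = ∂F₃/∂y − ∂F₂/∂z = 0
(∇×F)₂ = ∂F₁/∂z − ∂F₃/∂x = 0
(∇×F)₃ = ∂F₂/∂x − ∂F₁/∂y = 3
∇×F = (0, 0, 3)
At (2, 1, -3): (0, 0, 3).

(0, 0, 3)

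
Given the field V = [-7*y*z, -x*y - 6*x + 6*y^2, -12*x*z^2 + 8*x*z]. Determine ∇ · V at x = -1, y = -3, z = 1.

-19

∂V₁/∂x = 0
∂V₂/∂y = -x + 12*y
∂V₃/∂z = -24*x*z + 8*x
∇·V = -24*x*z + 7*x + 12*y
At (-1, -3, 1): -19.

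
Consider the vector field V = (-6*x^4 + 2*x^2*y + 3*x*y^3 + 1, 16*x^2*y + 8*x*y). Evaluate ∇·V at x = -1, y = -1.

33

∂V₁/∂x = -24*x^3 + 4*x*y + 3*y^3
∂V₂/∂y = 16*x^2 + 8*x
∇·V = -24*x^3 + 16*x^2 + 4*x*y + 8*x + 3*y^3
At (-1, -1): 33.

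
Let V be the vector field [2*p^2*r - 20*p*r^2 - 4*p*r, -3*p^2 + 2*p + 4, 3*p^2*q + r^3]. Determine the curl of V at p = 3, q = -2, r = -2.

(∇×V)₁ = ∂V₃/∂q − ∂V₂/∂r = 3*p^2
(∇×V)₂ = ∂V₁/∂r − ∂V₃/∂p = 2*p^2 - 6*p*q - 40*p*r - 4*p
(∇×V)₃ = ∂V₂/∂p − ∂V₁/∂q = -6*p + 2
∇×V = (3*p^2, 2*p^2 - 6*p*q - 40*p*r - 4*p, -6*p + 2)
At (3, -2, -2): (27, 282, -16).

(27, 282, -16)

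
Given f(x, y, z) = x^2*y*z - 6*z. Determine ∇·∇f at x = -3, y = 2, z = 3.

∂²f/∂x² = 2*y*z
∂²f/∂y² = 0
∂²f/∂z² = 0
∇²f = 2*y*z
At (-3, 2, 3): 12.

12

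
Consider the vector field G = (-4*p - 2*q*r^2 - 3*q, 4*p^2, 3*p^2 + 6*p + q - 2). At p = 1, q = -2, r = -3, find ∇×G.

(1, -36, 29)

(∇×G)₁ = ∂G₃/∂q − ∂G₂/∂r = 1
(∇×G)₂ = ∂G₁/∂r − ∂G₃/∂p = -6*p - 4*q*r - 6
(∇×G)₃ = ∂G₂/∂p − ∂G₁/∂q = 8*p + 2*r^2 + 3
∇×G = (1, -6*p - 4*q*r - 6, 8*p + 2*r^2 + 3)
At (1, -2, -3): (1, -36, 29).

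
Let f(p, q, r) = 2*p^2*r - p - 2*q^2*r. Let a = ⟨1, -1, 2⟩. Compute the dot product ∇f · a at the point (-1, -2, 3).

∂f/∂p = 4*p*r - 1
∂f/∂q = -4*q*r
∂f/∂r = 2*p^2 - 2*q^2
∇f at (-1, -2, 3) = (-13, 24, -6)
∇f · a = (-13)(1) + (24)(-1) + (-6)(2) = -49

-49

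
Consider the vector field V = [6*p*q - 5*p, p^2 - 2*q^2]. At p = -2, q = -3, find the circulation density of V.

8

∂V₂/∂p = 2*p
∂V₁/∂q = 6*p
Scalar curl = -4*p
At (-2, -3): 8.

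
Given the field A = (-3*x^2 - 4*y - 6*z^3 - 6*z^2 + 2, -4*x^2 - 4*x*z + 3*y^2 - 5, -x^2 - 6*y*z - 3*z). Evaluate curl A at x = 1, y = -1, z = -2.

(16, -46, 4)

(∇×A)₁ = ∂A₃/∂y − ∂A₂/∂z = 4*x - 6*z
(∇×A)₂ = ∂A₁/∂z − ∂A₃/∂x = 2*x - 18*z^2 - 12*z
(∇×A)₃ = ∂A₂/∂x − ∂A₁/∂y = -8*x - 4*z + 4
∇×A = (4*x - 6*z, 2*x - 18*z^2 - 12*z, -8*x - 4*z + 4)
At (1, -1, -2): (16, -46, 4).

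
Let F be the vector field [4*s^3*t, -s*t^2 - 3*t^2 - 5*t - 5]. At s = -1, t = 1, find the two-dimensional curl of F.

∂F₂/∂s = -t^2
∂F₁/∂t = 4*s^3
Scalar curl = -4*s^3 - t^2
At (-1, 1): 3.

3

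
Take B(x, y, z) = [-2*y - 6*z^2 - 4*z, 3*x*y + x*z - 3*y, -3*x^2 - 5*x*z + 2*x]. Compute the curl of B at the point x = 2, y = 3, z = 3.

(-2, -15, 14)

(∇×B)₁ = ∂B₃/∂y − ∂B₂/∂z = -x
(∇×B)₂ = ∂B₁/∂z − ∂B₃/∂x = 6*x - 7*z - 6
(∇×B)₃ = ∂B₂/∂x − ∂B₁/∂y = 3*y + z + 2
∇×B = (-x, 6*x - 7*z - 6, 3*y + z + 2)
At (2, 3, 3): (-2, -15, 14).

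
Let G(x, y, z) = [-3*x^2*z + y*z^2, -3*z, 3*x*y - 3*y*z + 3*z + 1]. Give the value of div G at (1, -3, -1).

∂G₁/∂x = -6*x*z
∂G₂/∂y = 0
∂G₃/∂z = -3*y + 3
∇·G = -6*x*z - 3*y + 3
At (1, -3, -1): 18.

18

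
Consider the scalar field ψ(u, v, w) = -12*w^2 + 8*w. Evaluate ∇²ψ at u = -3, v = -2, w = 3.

∂²ψ/∂u² = 0
∂²ψ/∂v² = 0
∂²ψ/∂w² = -24
∇²ψ = -24
At (-3, -2, 3): -24.

-24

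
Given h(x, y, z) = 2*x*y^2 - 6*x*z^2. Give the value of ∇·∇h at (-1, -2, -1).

8

∂²h/∂x² = 0
∂²h/∂y² = 4*x
∂²h/∂z² = -12*x
∇²h = -8*x
At (-1, -2, -1): 8.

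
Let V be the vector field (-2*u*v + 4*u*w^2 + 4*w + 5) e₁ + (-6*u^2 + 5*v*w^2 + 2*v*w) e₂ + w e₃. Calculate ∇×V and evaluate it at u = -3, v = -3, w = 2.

(66, -44, 30)

(∇×V)₁ = ∂V₃/∂v − ∂V₂/∂w = -10*v*w - 2*v
(∇×V)₂ = ∂V₁/∂w − ∂V₃/∂u = 8*u*w + 4
(∇×V)₃ = ∂V₂/∂u − ∂V₁/∂v = -10*u
∇×V = (-10*v*w - 2*v, 8*u*w + 4, -10*u)
At (-3, -3, 2): (66, -44, 30).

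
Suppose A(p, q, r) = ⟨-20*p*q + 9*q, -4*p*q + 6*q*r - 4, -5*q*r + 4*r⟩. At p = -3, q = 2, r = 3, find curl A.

(∇×A)₁ = ∂A₃/∂q − ∂A₂/∂r = -6*q - 5*r
(∇×A)₂ = ∂A₁/∂r − ∂A₃/∂p = 0
(∇×A)₃ = ∂A₂/∂p − ∂A₁/∂q = 20*p - 4*q - 9
∇×A = (-6*q - 5*r, 0, 20*p - 4*q - 9)
At (-3, 2, 3): (-27, 0, -77).

(-27, 0, -77)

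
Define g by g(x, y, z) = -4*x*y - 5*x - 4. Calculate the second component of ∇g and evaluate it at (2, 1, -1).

(∇g)_2 = ∂g/∂y = -4*x
At (2, 1, -1): -8.

-8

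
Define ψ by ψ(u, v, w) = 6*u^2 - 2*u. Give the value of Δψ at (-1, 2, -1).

12

∂²ψ/∂u² = 12
∂²ψ/∂v² = 0
∂²ψ/∂w² = 0
∇²ψ = 12
At (-1, 2, -1): 12.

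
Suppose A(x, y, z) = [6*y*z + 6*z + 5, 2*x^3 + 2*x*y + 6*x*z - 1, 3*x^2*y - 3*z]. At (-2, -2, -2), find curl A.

(∇×A)₁ = ∂A₃/∂y − ∂A₂/∂z = 3*x^2 - 6*x
(∇×A)₂ = ∂A₁/∂z − ∂A₃/∂x = -6*x*y + 6*y + 6
(∇×A)₃ = ∂A₂/∂x − ∂A₁/∂y = 6*x^2 + 2*y
∇×A = (3*x^2 - 6*x, -6*x*y + 6*y + 6, 6*x^2 + 2*y)
At (-2, -2, -2): (24, -30, 20).

(24, -30, 20)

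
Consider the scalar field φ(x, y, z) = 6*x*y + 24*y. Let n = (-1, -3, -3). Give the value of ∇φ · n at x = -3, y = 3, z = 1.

-36

∂φ/∂x = 6*y
∂φ/∂y = 6*x + 24
∂φ/∂z = 0
∇φ at (-3, 3, 1) = (18, 6, 0)
∇φ · n = (18)(-1) + (6)(-3) + (0)(-3) = -36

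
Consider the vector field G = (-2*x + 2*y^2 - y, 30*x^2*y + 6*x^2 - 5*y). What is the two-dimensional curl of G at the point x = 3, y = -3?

-491

∂G₂/∂x = 60*x*y + 12*x
∂G₁/∂y = 4*y - 1
Scalar curl = 60*x*y + 12*x - 4*y + 1
At (3, -3): -491.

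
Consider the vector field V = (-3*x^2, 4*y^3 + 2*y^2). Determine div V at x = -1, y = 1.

∂V₁/∂x = -6*x
∂V₂/∂y = 12*y^2 + 4*y
∇·V = -6*x + 12*y^2 + 4*y
At (-1, 1): 22.

22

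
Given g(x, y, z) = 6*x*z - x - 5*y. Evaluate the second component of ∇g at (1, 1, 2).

-5

(∇g)_2 = ∂g/∂y = -5
At (1, 1, 2): -5.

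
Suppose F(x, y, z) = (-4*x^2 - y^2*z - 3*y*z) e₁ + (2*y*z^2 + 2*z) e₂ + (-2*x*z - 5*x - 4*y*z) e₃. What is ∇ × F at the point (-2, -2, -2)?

(∇×F)₁ = ∂F₃/∂y − ∂F₂/∂z = -4*y*z - 4*z - 2
(∇×F)₂ = ∂F₁/∂z − ∂F₃/∂x = -y^2 - 3*y + 2*z + 5
(∇×F)₃ = ∂F₂/∂x − ∂F₁/∂y = 2*y*z + 3*z
∇×F = (-4*y*z - 4*z - 2, -y^2 - 3*y + 2*z + 5, 2*y*z + 3*z)
At (-2, -2, -2): (-10, 3, 2).

(-10, 3, 2)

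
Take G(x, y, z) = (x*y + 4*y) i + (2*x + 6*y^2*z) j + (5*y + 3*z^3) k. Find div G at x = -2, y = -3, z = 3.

-30

∂G₁/∂x = y
∂G₂/∂y = 12*y*z
∂G₃/∂z = 9*z^2
∇·G = 12*y*z + y + 9*z^2
At (-2, -3, 3): -30.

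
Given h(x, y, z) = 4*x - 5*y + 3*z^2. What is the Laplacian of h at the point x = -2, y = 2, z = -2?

6

∂²h/∂x² = 0
∂²h/∂y² = 0
∂²h/∂z² = 6
∇²h = 6
At (-2, 2, -2): 6.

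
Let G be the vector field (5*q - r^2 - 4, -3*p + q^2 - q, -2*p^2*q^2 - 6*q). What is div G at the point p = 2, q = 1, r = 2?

1

∂G₁/∂p = 0
∂G₂/∂q = 2*q - 1
∂G₃/∂r = 0
∇·G = 2*q - 1
At (2, 1, 2): 1.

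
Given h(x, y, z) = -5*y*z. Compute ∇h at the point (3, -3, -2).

∂h/∂x = 0
∂h/∂y = -5*z
∂h/∂z = -5*y
∇h = (0, -5*z, -5*y)
At (3, -3, -2): (0, 10, 15).

(0, 10, 15)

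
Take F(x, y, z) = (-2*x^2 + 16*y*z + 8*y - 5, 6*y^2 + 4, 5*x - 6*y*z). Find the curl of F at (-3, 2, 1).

(-6, 27, -24)

(∇×F)₁ = ∂F₃/∂y − ∂F₂/∂z = -6*z
(∇×F)₂ = ∂F₁/∂z − ∂F₃/∂x = 16*y - 5
(∇×F)₃ = ∂F₂/∂x − ∂F₁/∂y = -16*z - 8
∇×F = (-6*z, 16*y - 5, -16*z - 8)
At (-3, 2, 1): (-6, 27, -24).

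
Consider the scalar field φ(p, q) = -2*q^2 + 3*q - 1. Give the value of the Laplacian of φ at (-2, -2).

-4

∂²φ/∂p² = 0
∂²φ/∂q² = -4
∇²φ = -4
At (-2, -2): -4.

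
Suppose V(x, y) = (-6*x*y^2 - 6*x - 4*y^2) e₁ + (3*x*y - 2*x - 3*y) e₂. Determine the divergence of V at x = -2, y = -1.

∂V₁/∂x = -6*y^2 - 6
∂V₂/∂y = 3*x - 3
∇·V = 3*x - 6*y^2 - 9
At (-2, -1): -21.

-21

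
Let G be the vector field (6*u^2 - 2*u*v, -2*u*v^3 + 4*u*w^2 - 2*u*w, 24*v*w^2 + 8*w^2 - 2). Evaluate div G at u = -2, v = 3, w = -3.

∂G₁/∂u = 12*u - 2*v
∂G₂/∂v = -6*u*v^2
∂G₃/∂w = 48*v*w + 16*w
∇·G = -6*u*v^2 + 12*u + 48*v*w - 2*v + 16*w
At (-2, 3, -3): -402.

-402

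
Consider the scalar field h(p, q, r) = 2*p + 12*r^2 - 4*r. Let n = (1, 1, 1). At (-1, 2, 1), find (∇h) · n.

22

∂h/∂p = 2
∂h/∂q = 0
∂h/∂r = 24*r - 4
∇h at (-1, 2, 1) = (2, 0, 20)
∇h · n = (2)(1) + (0)(1) + (20)(1) = 22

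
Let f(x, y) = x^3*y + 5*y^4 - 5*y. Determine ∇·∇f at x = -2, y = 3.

∂²f/∂x² = 6*x*y
∂²f/∂y² = 60*y^2
∇²f = 6*x*y + 60*y^2
At (-2, 3): 504.

504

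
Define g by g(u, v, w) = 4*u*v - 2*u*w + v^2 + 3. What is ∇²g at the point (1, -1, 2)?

2

∂²g/∂u² = 0
∂²g/∂v² = 2
∂²g/∂w² = 0
∇²g = 2
At (1, -1, 2): 2.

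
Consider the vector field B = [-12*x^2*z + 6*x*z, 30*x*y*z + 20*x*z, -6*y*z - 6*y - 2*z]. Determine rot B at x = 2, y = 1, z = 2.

(-118, -36, 100)

(∇×B)₁ = ∂B₃/∂y − ∂B₂/∂z = -30*x*y - 20*x - 6*z - 6
(∇×B)₂ = ∂B₁/∂z − ∂B₃/∂x = -12*x^2 + 6*x
(∇×B)₃ = ∂B₂/∂x − ∂B₁/∂y = 30*y*z + 20*z
∇×B = (-30*x*y - 20*x - 6*z - 6, -12*x^2 + 6*x, 30*y*z + 20*z)
At (2, 1, 2): (-118, -36, 100).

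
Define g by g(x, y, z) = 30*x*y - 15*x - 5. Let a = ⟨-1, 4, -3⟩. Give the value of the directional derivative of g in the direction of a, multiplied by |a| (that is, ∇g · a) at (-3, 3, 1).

-435

∂g/∂x = 30*y - 15
∂g/∂y = 30*x
∂g/∂z = 0
∇g at (-3, 3, 1) = (75, -90, 0)
∇g · a = (75)(-1) + (-90)(4) + (0)(-3) = -435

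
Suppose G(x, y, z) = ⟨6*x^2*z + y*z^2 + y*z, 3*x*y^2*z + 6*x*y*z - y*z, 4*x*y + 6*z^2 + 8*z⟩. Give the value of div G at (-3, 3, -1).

105

∂G₁/∂x = 12*x*z
∂G₂/∂y = 6*x*y*z + 6*x*z - z
∂G₃/∂z = 12*z + 8
∇·G = 6*x*y*z + 18*x*z + 11*z + 8
At (-3, 3, -1): 105.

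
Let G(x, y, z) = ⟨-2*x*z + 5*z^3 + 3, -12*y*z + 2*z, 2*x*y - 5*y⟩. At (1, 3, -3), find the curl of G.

(∇×G)₁ = ∂G₃/∂y − ∂G₂/∂z = 2*x + 12*y - 7
(∇×G)₂ = ∂G₁/∂z − ∂G₃/∂x = -2*x - 2*y + 15*z^2
(∇×G)₃ = ∂G₂/∂x − ∂G₁/∂y = 0
∇×G = (2*x + 12*y - 7, -2*x - 2*y + 15*z^2, 0)
At (1, 3, -3): (31, 127, 0).

(31, 127, 0)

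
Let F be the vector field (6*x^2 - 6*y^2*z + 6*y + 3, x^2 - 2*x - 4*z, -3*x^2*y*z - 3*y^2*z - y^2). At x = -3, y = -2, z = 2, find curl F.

(-22, 48, -62)

(∇×F)₁ = ∂F₃/∂y − ∂F₂/∂z = -3*x^2*z - 6*y*z - 2*y + 4
(∇×F)₂ = ∂F₁/∂z − ∂F₃/∂x = 6*x*y*z - 6*y^2
(∇×F)₃ = ∂F₂/∂x − ∂F₁/∂y = 2*x + 12*y*z - 8
∇×F = (-3*x^2*z - 6*y*z - 2*y + 4, 6*x*y*z - 6*y^2, 2*x + 12*y*z - 8)
At (-3, -2, 2): (-22, 48, -62).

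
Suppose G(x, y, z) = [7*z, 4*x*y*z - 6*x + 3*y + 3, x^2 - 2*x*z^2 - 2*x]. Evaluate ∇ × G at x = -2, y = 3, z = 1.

(∇×G)₁ = ∂G₃/∂y − ∂G₂/∂z = -4*x*y
(∇×G)₂ = ∂G₁/∂z − ∂G₃/∂x = -2*x + 2*z^2 + 9
(∇×G)₃ = ∂G₂/∂x − ∂G₁/∂y = 4*y*z - 6
∇×G = (-4*x*y, -2*x + 2*z^2 + 9, 4*y*z - 6)
At (-2, 3, 1): (24, 15, 6).

(24, 15, 6)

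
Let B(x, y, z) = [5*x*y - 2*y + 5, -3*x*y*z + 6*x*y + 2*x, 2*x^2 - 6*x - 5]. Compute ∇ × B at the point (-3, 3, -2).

(-27, 18, 55)

(∇×B)₁ = ∂B₃/∂y − ∂B₂/∂z = 3*x*y
(∇×B)₂ = ∂B₁/∂z − ∂B₃/∂x = -4*x + 6
(∇×B)₃ = ∂B₂/∂x − ∂B₁/∂y = -5*x - 3*y*z + 6*y + 4
∇×B = (3*x*y, -4*x + 6, -5*x - 3*y*z + 6*y + 4)
At (-3, 3, -2): (-27, 18, 55).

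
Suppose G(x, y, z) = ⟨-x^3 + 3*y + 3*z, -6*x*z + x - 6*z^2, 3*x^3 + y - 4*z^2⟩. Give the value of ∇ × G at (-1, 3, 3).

(∇×G)₁ = ∂G₃/∂y − ∂G₂/∂z = 6*x + 12*z + 1
(∇×G)₂ = ∂G₁/∂z − ∂G₃/∂x = -9*x^2 + 3
(∇×G)₃ = ∂G₂/∂x − ∂G₁/∂y = -6*z - 2
∇×G = (6*x + 12*z + 1, -9*x^2 + 3, -6*z - 2)
At (-1, 3, 3): (31, -6, -20).

(31, -6, -20)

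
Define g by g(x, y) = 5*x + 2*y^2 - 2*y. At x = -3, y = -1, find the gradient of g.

∂g/∂x = 5
∂g/∂y = 4*y - 2
∇g = (5, 4*y - 2)
At (-3, -1): (5, -6).

(5, -6)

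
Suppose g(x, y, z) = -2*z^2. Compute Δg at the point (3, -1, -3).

∂²g/∂x² = 0
∂²g/∂y² = 0
∂²g/∂z² = -4
∇²g = -4
At (3, -1, -3): -4.

-4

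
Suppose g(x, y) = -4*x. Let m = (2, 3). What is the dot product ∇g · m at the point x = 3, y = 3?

-8

∂g/∂x = -4
∂g/∂y = 0
∇g at (3, 3) = (-4, 0)
∇g · m = (-4)(2) + (0)(3) = -8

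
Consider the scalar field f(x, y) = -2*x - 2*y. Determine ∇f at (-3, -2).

(-2, -2)

∂f/∂x = -2
∂f/∂y = -2
∇f = (-2, -2)
At (-3, -2): (-2, -2).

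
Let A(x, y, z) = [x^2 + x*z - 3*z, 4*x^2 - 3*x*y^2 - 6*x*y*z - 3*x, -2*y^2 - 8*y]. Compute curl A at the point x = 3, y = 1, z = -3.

(6, 0, 36)

(∇×A)₁ = ∂A₃/∂y − ∂A₂/∂z = 6*x*y - 4*y - 8
(∇×A)₂ = ∂A₁/∂z − ∂A₃/∂x = x - 3
(∇×A)₃ = ∂A₂/∂x − ∂A₁/∂y = 8*x - 3*y^2 - 6*y*z - 3
∇×A = (6*x*y - 4*y - 8, x - 3, 8*x - 3*y^2 - 6*y*z - 3)
At (3, 1, -3): (6, 0, 36).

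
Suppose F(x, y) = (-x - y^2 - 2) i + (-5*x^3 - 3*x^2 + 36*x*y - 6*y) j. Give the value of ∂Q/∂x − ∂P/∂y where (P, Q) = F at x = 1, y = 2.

∂F₂/∂x = -15*x^2 - 6*x + 36*y
∂F₁/∂y = -2*y
Scalar curl = -15*x^2 - 6*x + 38*y
At (1, 2): 55.

55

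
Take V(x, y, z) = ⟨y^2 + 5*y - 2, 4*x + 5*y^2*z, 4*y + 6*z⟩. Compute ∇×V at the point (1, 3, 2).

(-41, 0, -7)

(∇×V)₁ = ∂V₃/∂y − ∂V₂/∂z = -5*y^2 + 4
(∇×V)₂ = ∂V₁/∂z − ∂V₃/∂x = 0
(∇×V)₃ = ∂V₂/∂x − ∂V₁/∂y = -2*y - 1
∇×V = (-5*y^2 + 4, 0, -2*y - 1)
At (1, 3, 2): (-41, 0, -7).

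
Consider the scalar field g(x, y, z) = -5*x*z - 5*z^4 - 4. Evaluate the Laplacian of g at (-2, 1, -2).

∂²g/∂x² = 0
∂²g/∂y² = 0
∂²g/∂z² = -60*z^2
∇²g = -60*z^2
At (-2, 1, -2): -240.

-240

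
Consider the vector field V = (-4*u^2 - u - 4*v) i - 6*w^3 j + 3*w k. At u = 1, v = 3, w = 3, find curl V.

(162, 0, 4)

(∇×V)₁ = ∂V₃/∂v − ∂V₂/∂w = 18*w^2
(∇×V)₂ = ∂V₁/∂w − ∂V₃/∂u = 0
(∇×V)₃ = ∂V₂/∂u − ∂V₁/∂v = 4
∇×V = (18*w^2, 0, 4)
At (1, 3, 3): (162, 0, 4).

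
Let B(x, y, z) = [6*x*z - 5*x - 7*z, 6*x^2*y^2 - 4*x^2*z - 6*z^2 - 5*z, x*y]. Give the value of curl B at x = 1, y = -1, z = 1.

(∇×B)₁ = ∂B₃/∂y − ∂B₂/∂z = 4*x^2 + x + 12*z + 5
(∇×B)₂ = ∂B₁/∂z − ∂B₃/∂x = 6*x - y - 7
(∇×B)₃ = ∂B₂/∂x − ∂B₁/∂y = 12*x*y^2 - 8*x*z
∇×B = (4*x^2 + x + 12*z + 5, 6*x - y - 7, 12*x*y^2 - 8*x*z)
At (1, -1, 1): (22, 0, 4).

(22, 0, 4)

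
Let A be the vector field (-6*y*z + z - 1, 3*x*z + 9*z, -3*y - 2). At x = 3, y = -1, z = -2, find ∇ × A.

(-21, 7, -18)

(∇×A)₁ = ∂A₃/∂y − ∂A₂/∂z = -3*x - 12
(∇×A)₂ = ∂A₁/∂z − ∂A₃/∂x = -6*y + 1
(∇×A)₃ = ∂A₂/∂x − ∂A₁/∂y = 9*z
∇×A = (-3*x - 12, -6*y + 1, 9*z)
At (3, -1, -2): (-21, 7, -18).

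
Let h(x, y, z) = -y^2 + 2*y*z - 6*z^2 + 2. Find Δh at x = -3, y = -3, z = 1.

∂²h/∂x² = 0
∂²h/∂y² = -2
∂²h/∂z² = -12
∇²h = -14
At (-3, -3, 1): -14.

-14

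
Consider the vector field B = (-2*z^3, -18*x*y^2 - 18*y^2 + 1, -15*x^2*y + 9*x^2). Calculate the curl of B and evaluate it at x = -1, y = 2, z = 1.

(∇×B)₁ = ∂B₃/∂y − ∂B₂/∂z = -15*x^2
(∇×B)₂ = ∂B₁/∂z − ∂B₃/∂x = 30*x*y - 18*x - 6*z^2
(∇×B)₃ = ∂B₂/∂x − ∂B₁/∂y = -18*y^2
∇×B = (-15*x^2, 30*x*y - 18*x - 6*z^2, -18*y^2)
At (-1, 2, 1): (-15, -48, -72).

(-15, -48, -72)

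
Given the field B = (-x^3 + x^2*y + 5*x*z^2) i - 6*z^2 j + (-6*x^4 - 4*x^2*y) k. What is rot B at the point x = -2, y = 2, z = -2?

(-40, -184, -4)

(∇×B)₁ = ∂B₃/∂y − ∂B₂/∂z = -4*x^2 + 12*z
(∇×B)₂ = ∂B₁/∂z − ∂B₃/∂x = 24*x^3 + 8*x*y + 10*x*z
(∇×B)₃ = ∂B₂/∂x − ∂B₁/∂y = -x^2
∇×B = (-4*x^2 + 12*z, 24*x^3 + 8*x*y + 10*x*z, -x^2)
At (-2, 2, -2): (-40, -184, -4).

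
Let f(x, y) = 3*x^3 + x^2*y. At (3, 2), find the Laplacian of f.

58

∂²f/∂x² = 2*(9*x + y)
∂²f/∂y² = 0
∇²f = 18*x + 2*y
At (3, 2): 58.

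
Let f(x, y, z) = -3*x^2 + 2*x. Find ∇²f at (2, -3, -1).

∂²f/∂x² = -6
∂²f/∂y² = 0
∂²f/∂z² = 0
∇²f = -6
At (2, -3, -1): -6.

-6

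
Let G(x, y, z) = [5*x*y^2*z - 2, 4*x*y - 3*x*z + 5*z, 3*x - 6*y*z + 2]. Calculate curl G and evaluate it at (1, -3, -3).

(16, 42, -93)

(∇×G)₁ = ∂G₃/∂y − ∂G₂/∂z = 3*x - 6*z - 5
(∇×G)₂ = ∂G₁/∂z − ∂G₃/∂x = 5*x*y^2 - 3
(∇×G)₃ = ∂G₂/∂x − ∂G₁/∂y = -10*x*y*z + 4*y - 3*z
∇×G = (3*x - 6*z - 5, 5*x*y^2 - 3, -10*x*y*z + 4*y - 3*z)
At (1, -3, -3): (16, 42, -93).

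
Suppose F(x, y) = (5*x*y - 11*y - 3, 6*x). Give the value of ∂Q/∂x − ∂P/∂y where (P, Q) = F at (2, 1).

∂F₂/∂x = 6
∂F₁/∂y = 5*x - 11
Scalar curl = -5*x + 17
At (2, 1): 7.

7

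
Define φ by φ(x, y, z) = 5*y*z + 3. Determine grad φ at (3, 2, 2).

(0, 10, 10)

∂φ/∂x = 0
∂φ/∂y = 5*z
∂φ/∂z = 5*y
∇φ = (0, 5*z, 5*y)
At (3, 2, 2): (0, 10, 10).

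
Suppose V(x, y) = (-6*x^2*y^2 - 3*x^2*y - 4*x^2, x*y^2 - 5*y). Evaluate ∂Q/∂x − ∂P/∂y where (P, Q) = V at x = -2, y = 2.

112

∂V₂/∂x = y^2
∂V₁/∂y = -12*x^2*y - 3*x^2
Scalar curl = 12*x^2*y + 3*x^2 + y^2
At (-2, 2): 112.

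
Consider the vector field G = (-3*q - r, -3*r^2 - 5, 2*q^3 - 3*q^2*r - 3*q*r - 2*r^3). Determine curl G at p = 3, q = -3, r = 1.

(75, -1, 3)

(∇×G)₁ = ∂G₃/∂q − ∂G₂/∂r = 6*q^2 - 6*q*r + 3*r
(∇×G)₂ = ∂G₁/∂r − ∂G₃/∂p = -1
(∇×G)₃ = ∂G₂/∂p − ∂G₁/∂q = 3
∇×G = (6*q^2 - 6*q*r + 3*r, -1, 3)
At (3, -3, 1): (75, -1, 3).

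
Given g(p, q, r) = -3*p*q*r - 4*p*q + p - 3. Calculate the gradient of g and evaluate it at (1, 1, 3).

(-12, -13, -3)

∂g/∂p = -3*q*r - 4*q + 1
∂g/∂q = -3*p*r - 4*p
∂g/∂r = -3*p*q
∇g = (-3*q*r - 4*q + 1, -3*p*r - 4*p, -3*p*q)
At (1, 1, 3): (-12, -13, -3).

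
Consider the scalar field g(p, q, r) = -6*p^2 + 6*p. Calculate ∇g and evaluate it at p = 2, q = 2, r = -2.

∂g/∂p = -12*p + 6
∂g/∂q = 0
∂g/∂r = 0
∇g = (-12*p + 6, 0, 0)
At (2, 2, -2): (-18, 0, 0).

(-18, 0, 0)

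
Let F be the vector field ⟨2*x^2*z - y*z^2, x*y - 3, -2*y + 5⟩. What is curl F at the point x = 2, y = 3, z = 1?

(-2, 2, 4)

(∇×F)₁ = ∂F₃/∂y − ∂F₂/∂z = -2
(∇×F)₂ = ∂F₁/∂z − ∂F₃/∂x = 2*x^2 - 2*y*z
(∇×F)₃ = ∂F₂/∂x − ∂F₁/∂y = y + z^2
∇×F = (-2, 2*x^2 - 2*y*z, y + z^2)
At (2, 3, 1): (-2, 2, 4).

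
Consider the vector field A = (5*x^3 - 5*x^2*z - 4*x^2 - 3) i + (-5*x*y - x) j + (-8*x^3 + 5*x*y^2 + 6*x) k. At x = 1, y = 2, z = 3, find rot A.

(20, -7, -11)

(∇×A)₁ = ∂A₃/∂y − ∂A₂/∂z = 10*x*y
(∇×A)₂ = ∂A₁/∂z − ∂A₃/∂x = 19*x^2 - 5*y^2 - 6
(∇×A)₃ = ∂A₂/∂x − ∂A₁/∂y = -5*y - 1
∇×A = (10*x*y, 19*x^2 - 5*y^2 - 6, -5*y - 1)
At (1, 2, 3): (20, -7, -11).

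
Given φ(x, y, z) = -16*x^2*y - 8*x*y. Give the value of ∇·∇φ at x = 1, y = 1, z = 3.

∂²φ/∂x² = -32*y
∂²φ/∂y² = 0
∂²φ/∂z² = 0
∇²φ = -32*y
At (1, 1, 3): -32.

-32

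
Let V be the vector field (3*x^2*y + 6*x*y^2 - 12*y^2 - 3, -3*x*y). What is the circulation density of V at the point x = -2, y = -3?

-147

∂V₂/∂x = -3*y
∂V₁/∂y = 3*x^2 + 12*x*y - 24*y
Scalar curl = -3*x^2 - 12*x*y + 21*y
At (-2, -3): -147.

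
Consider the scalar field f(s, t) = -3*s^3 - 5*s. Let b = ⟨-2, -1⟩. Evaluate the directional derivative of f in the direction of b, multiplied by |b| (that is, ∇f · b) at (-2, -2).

82

∂f/∂s = -9*s^2 - 5
∂f/∂t = 0
∇f at (-2, -2) = (-41, 0)
∇f · b = (-41)(-2) + (0)(-1) = 82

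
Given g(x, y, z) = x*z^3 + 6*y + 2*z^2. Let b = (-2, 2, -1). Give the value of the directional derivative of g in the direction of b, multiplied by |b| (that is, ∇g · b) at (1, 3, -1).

15

∂g/∂x = z^3
∂g/∂y = 6
∂g/∂z = 3*x*z^2 + 4*z
∇g at (1, 3, -1) = (-1, 6, -1)
∇g · b = (-1)(-2) + (6)(2) + (-1)(-1) = 15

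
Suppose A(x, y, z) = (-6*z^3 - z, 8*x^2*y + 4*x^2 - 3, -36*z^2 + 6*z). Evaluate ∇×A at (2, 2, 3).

(∇×A)₁ = ∂A₃/∂y − ∂A₂/∂z = 0
(∇×A)₂ = ∂A₁/∂z − ∂A₃/∂x = -18*z^2 - 1
(∇×A)₃ = ∂A₂/∂x − ∂A₁/∂y = 16*x*y + 8*x
∇×A = (0, -18*z^2 - 1, 16*x*y + 8*x)
At (2, 2, 3): (0, -163, 80).

(0, -163, 80)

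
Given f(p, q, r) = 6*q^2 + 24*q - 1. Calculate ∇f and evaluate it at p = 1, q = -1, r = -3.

(0, 12, 0)

∂f/∂p = 0
∂f/∂q = 12*q + 24
∂f/∂r = 0
∇f = (0, 12*q + 24, 0)
At (1, -1, -3): (0, 12, 0).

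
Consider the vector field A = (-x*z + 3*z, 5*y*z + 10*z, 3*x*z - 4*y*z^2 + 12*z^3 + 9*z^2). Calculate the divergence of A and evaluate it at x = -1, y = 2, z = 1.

39

∂A₁/∂x = -z
∂A₂/∂y = 5*z
∂A₃/∂z = 3*x - 8*y*z + 36*z^2 + 18*z
∇·A = 3*x - 8*y*z + 36*z^2 + 22*z
At (-1, 2, 1): 39.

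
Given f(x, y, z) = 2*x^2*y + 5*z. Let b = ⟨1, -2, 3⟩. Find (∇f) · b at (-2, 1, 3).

∂f/∂x = 4*x*y
∂f/∂y = 2*x^2
∂f/∂z = 5
∇f at (-2, 1, 3) = (-8, 8, 5)
∇f · b = (-8)(1) + (8)(-2) + (5)(3) = -9

-9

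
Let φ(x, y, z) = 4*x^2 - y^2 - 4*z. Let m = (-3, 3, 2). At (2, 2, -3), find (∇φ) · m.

-68

∂φ/∂x = 8*x
∂φ/∂y = -2*y
∂φ/∂z = -4
∇φ at (2, 2, -3) = (16, -4, -4)
∇φ · m = (16)(-3) + (-4)(3) + (-4)(2) = -68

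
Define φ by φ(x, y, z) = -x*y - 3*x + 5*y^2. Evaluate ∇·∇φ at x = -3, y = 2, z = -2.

10

∂²φ/∂x² = 0
∂²φ/∂y² = 10
∂²φ/∂z² = 0
∇²φ = 10
At (-3, 2, -2): 10.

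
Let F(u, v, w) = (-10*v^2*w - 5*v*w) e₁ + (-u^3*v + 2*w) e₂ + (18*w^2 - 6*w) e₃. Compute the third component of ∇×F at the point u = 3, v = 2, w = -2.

-144

(∇×F)_3 = ∂F₂/∂u − ∂F₁/∂v
= -3*u^2*v − (-20*v*w - 5*w)
= -3*u^2*v + 20*v*w + 5*w
At (3, 2, -2): -144.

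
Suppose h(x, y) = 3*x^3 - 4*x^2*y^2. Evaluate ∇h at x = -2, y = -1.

∂h/∂x = 9*x^2 - 8*x*y^2
∂h/∂y = -8*x^2*y
∇h = (9*x^2 - 8*x*y^2, -8*x^2*y)
At (-2, -1): (52, 32).

(52, 32)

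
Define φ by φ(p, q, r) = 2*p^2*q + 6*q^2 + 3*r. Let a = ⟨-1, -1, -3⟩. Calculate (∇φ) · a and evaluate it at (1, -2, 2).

∂φ/∂p = 4*p*q
∂φ/∂q = 2*p^2 + 12*q
∂φ/∂r = 3
∇φ at (1, -2, 2) = (-8, -22, 3)
∇φ · a = (-8)(-1) + (-22)(-1) + (3)(-3) = 21

21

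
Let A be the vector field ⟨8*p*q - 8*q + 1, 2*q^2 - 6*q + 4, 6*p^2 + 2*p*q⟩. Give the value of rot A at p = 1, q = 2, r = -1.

(2, -16, 0)

(∇×A)₁ = ∂A₃/∂q − ∂A₂/∂r = 2*p
(∇×A)₂ = ∂A₁/∂r − ∂A₃/∂p = -12*p - 2*q
(∇×A)₃ = ∂A₂/∂p − ∂A₁/∂q = -8*p + 8
∇×A = (2*p, -12*p - 2*q, -8*p + 8)
At (1, 2, -1): (2, -16, 0).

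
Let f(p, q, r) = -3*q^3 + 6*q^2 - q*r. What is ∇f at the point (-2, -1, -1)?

∂f/∂p = 0
∂f/∂q = -9*q^2 + 12*q - r
∂f/∂r = -q
∇f = (0, -9*q^2 + 12*q - r, -q)
At (-2, -1, -1): (0, -20, 1).

(0, -20, 1)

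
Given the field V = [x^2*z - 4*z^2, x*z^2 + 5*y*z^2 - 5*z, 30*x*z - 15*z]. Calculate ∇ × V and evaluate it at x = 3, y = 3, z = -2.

(∇×V)₁ = ∂V₃/∂y − ∂V₂/∂z = -2*x*z - 10*y*z + 5
(∇×V)₂ = ∂V₁/∂z − ∂V₃/∂x = x^2 - 38*z
(∇×V)₃ = ∂V₂/∂x − ∂V₁/∂y = z^2
∇×V = (-2*x*z - 10*y*z + 5, x^2 - 38*z, z^2)
At (3, 3, -2): (77, 85, 4).

(77, 85, 4)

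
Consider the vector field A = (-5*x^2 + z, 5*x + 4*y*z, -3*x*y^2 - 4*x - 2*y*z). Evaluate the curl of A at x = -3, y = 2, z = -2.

(32, 17, 5)

(∇×A)₁ = ∂A₃/∂y − ∂A₂/∂z = -6*x*y - 4*y - 2*z
(∇×A)₂ = ∂A₁/∂z − ∂A₃/∂x = 3*y^2 + 5
(∇×A)₃ = ∂A₂/∂x − ∂A₁/∂y = 5
∇×A = (-6*x*y - 4*y - 2*z, 3*y^2 + 5, 5)
At (-3, 2, -2): (32, 17, 5).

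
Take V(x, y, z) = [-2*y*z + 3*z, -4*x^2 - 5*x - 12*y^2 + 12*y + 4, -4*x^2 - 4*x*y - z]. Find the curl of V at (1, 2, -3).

(-4, 15, -19)

(∇×V)₁ = ∂V₃/∂y − ∂V₂/∂z = -4*x
(∇×V)₂ = ∂V₁/∂z − ∂V₃/∂x = 8*x + 2*y + 3
(∇×V)₃ = ∂V₂/∂x − ∂V₁/∂y = -8*x + 2*z - 5
∇×V = (-4*x, 8*x + 2*y + 3, -8*x + 2*z - 5)
At (1, 2, -3): (-4, 15, -19).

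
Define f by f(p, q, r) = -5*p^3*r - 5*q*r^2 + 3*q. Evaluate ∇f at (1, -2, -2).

∂f/∂p = -15*p^2*r
∂f/∂q = -5*r^2 + 3
∂f/∂r = -5*p^3 - 10*q*r
∇f = (-15*p^2*r, -5*r^2 + 3, -5*p^3 - 10*q*r)
At (1, -2, -2): (30, -17, -45).

(30, -17, -45)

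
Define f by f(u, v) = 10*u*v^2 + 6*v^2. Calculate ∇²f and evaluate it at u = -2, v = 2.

-28

∂²f/∂u² = 0
∂²f/∂v² = 4*(5*u + 3)
∇²f = 20*u + 12
At (-2, 2): -28.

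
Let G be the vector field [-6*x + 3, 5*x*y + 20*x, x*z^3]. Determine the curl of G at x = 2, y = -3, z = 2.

(0, -8, 5)

(∇×G)₁ = ∂G₃/∂y − ∂G₂/∂z = 0
(∇×G)₂ = ∂G₁/∂z − ∂G₃/∂x = -z^3
(∇×G)₃ = ∂G₂/∂x − ∂G₁/∂y = 5*y + 20
∇×G = (0, -z^3, 5*y + 20)
At (2, -3, 2): (0, -8, 5).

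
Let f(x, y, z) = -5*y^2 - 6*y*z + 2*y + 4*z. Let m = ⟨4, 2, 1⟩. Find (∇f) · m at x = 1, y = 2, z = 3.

-80

∂f/∂x = 0
∂f/∂y = -10*y - 6*z + 2
∂f/∂z = -6*y + 4
∇f at (1, 2, 3) = (0, -36, -8)
∇f · m = (0)(4) + (-36)(2) + (-8)(1) = -80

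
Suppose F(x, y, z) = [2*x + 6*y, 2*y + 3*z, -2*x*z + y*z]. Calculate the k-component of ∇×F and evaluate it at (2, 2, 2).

(∇×F)_3 = ∂F₂/∂x − ∂F₁/∂y
= 0 − (6)
= -6
At (2, 2, 2): -6.

-6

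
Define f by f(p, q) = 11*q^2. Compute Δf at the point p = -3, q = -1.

∂²f/∂p² = 0
∂²f/∂q² = 22
∇²f = 22
At (-3, -1): 22.

22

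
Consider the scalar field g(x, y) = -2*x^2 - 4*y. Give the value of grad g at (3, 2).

(-12, -4)

∂g/∂x = -4*x
∂g/∂y = -4
∇g = (-4*x, -4)
At (3, 2): (-12, -4).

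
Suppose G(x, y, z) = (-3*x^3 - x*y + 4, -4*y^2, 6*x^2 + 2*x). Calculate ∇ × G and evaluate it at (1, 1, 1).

(∇×G)₁ = ∂G₃/∂y − ∂G₂/∂z = 0
(∇×G)₂ = ∂G₁/∂z − ∂G₃/∂x = -12*x - 2
(∇×G)₃ = ∂G₂/∂x − ∂G₁/∂y = x
∇×G = (0, -12*x - 2, x)
At (1, 1, 1): (0, -14, 1).

(0, -14, 1)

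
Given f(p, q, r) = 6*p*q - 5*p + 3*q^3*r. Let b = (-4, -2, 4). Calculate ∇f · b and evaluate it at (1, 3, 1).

98

∂f/∂p = 6*q - 5
∂f/∂q = 6*p + 9*q^2*r
∂f/∂r = 3*q^3
∇f at (1, 3, 1) = (13, 87, 81)
∇f · b = (13)(-4) + (87)(-2) + (81)(4) = 98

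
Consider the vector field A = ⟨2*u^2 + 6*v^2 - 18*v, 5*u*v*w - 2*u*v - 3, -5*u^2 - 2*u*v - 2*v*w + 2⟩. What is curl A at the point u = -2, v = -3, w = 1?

(∇×A)₁ = ∂A₃/∂v − ∂A₂/∂w = -5*u*v - 2*u - 2*w
(∇×A)₂ = ∂A₁/∂w − ∂A₃/∂u = 10*u + 2*v
(∇×A)₃ = ∂A₂/∂u − ∂A₁/∂v = 5*v*w - 14*v + 18
∇×A = (-5*u*v - 2*u - 2*w, 10*u + 2*v, 5*v*w - 14*v + 18)
At (-2, -3, 1): (-28, -26, 45).

(-28, -26, 45)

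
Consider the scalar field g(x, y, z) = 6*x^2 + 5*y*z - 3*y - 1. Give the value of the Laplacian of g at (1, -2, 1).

∂²g/∂x² = 12
∂²g/∂y² = 0
∂²g/∂z² = 0
∇²g = 12
At (1, -2, 1): 12.

12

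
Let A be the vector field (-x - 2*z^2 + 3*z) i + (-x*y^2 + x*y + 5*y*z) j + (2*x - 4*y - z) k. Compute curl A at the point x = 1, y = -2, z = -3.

(6, 13, -6)

(∇×A)₁ = ∂A₃/∂y − ∂A₂/∂z = -5*y - 4
(∇×A)₂ = ∂A₁/∂z − ∂A₃/∂x = -4*z + 1
(∇×A)₃ = ∂A₂/∂x − ∂A₁/∂y = -y^2 + y
∇×A = (-5*y - 4, -4*z + 1, -y^2 + y)
At (1, -2, -3): (6, 13, -6).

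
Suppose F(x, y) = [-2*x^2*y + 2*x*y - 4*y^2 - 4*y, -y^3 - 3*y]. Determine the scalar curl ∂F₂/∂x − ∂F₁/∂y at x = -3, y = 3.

∂F₂/∂x = 0
∂F₁/∂y = -2*x^2 + 2*x - 8*y - 4
Scalar curl = 2*x^2 - 2*x + 8*y + 4
At (-3, 3): 52.

52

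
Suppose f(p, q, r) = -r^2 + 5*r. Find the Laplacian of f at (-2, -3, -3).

-2

∂²f/∂p² = 0
∂²f/∂q² = 0
∂²f/∂r² = -2
∇²f = -2
At (-2, -3, -3): -2.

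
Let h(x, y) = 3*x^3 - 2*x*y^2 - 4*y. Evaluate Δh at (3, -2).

42

∂²h/∂x² = 18*x
∂²h/∂y² = -4*x
∇²h = 14*x
At (3, -2): 42.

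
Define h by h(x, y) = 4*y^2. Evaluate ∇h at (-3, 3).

∂h/∂x = 0
∂h/∂y = 8*y
∇h = (0, 8*y)
At (-3, 3): (0, 24).

(0, 24)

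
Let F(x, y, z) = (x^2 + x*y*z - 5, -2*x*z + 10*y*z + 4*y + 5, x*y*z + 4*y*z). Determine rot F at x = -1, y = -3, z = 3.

(∇×F)₁ = ∂F₃/∂y − ∂F₂/∂z = x*z + 2*x - 10*y + 4*z
(∇×F)₂ = ∂F₁/∂z − ∂F₃/∂x = x*y - y*z
(∇×F)₃ = ∂F₂/∂x − ∂F₁/∂y = -x*z - 2*z
∇×F = (x*z + 2*x - 10*y + 4*z, x*y - y*z, -x*z - 2*z)
At (-1, -3, 3): (37, 12, -3).

(37, 12, -3)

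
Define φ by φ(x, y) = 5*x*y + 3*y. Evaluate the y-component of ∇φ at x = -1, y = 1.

-2

(∇φ)_2 = ∂φ/∂y = 5*x + 3
At (-1, 1): -2.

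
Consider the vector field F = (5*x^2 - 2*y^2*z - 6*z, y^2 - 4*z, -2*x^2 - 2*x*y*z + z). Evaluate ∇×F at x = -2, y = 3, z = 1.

(8, -26, 12)

(∇×F)₁ = ∂F₃/∂y − ∂F₂/∂z = -2*x*z + 4
(∇×F)₂ = ∂F₁/∂z − ∂F₃/∂x = 4*x - 2*y^2 + 2*y*z - 6
(∇×F)₃ = ∂F₂/∂x − ∂F₁/∂y = 4*y*z
∇×F = (-2*x*z + 4, 4*x - 2*y^2 + 2*y*z - 6, 4*y*z)
At (-2, 3, 1): (8, -26, 12).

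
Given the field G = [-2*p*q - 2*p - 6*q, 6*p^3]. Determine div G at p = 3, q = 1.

∂G₁/∂p = -2*q - 2
∂G₂/∂q = 0
∇·G = -2*q - 2
At (3, 1): -4.

-4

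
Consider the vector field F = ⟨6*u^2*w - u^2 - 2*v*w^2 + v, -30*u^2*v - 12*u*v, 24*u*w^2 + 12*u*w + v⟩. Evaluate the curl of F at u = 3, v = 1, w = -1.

(∇×F)₁ = ∂F₃/∂v − ∂F₂/∂w = 1
(∇×F)₂ = ∂F₁/∂w − ∂F₃/∂u = 6*u^2 - 4*v*w - 24*w^2 - 12*w
(∇×F)₃ = ∂F₂/∂u − ∂F₁/∂v = -60*u*v - 12*v + 2*w^2 - 1
∇×F = (1, 6*u^2 - 4*v*w - 24*w^2 - 12*w, -60*u*v - 12*v + 2*w^2 - 1)
At (3, 1, -1): (1, 46, -191).

(1, 46, -191)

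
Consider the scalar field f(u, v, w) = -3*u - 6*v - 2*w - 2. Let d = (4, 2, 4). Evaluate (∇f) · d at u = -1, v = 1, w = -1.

-32

∂f/∂u = -3
∂f/∂v = -6
∂f/∂w = -2
∇f at (-1, 1, -1) = (-3, -6, -2)
∇f · d = (-3)(4) + (-6)(2) + (-2)(4) = -32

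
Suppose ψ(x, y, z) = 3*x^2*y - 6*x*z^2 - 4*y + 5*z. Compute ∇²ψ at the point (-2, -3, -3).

∂²ψ/∂x² = 6*y
∂²ψ/∂y² = 0
∂²ψ/∂z² = -12*x
∇²ψ = -12*x + 6*y
At (-2, -3, -3): 6.

6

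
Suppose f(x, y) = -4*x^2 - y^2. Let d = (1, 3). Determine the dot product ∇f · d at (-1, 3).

-10

∂f/∂x = -8*x
∂f/∂y = -2*y
∇f at (-1, 3) = (8, -6)
∇f · d = (8)(1) + (-6)(3) = -10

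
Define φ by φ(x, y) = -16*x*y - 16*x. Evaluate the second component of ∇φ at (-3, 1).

(∇φ)_2 = ∂φ/∂y = -16*x
At (-3, 1): 48.

48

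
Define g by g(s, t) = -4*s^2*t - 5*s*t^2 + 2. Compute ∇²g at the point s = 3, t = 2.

-46

∂²g/∂s² = -8*t
∂²g/∂t² = -10*s
∇²g = -10*s - 8*t
At (3, 2): -46.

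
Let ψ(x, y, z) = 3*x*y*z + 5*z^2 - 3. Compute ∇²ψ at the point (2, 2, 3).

∂²ψ/∂x² = 0
∂²ψ/∂y² = 0
∂²ψ/∂z² = 10
∇²ψ = 10
At (2, 2, 3): 10.

10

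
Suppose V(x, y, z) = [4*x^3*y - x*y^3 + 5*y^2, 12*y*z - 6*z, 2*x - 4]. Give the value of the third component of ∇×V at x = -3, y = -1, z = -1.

109

(∇×V)_3 = ∂V₂/∂x − ∂V₁/∂y
= 0 − (4*x^3 - 3*x*y^2 + 10*y)
= -4*x^3 + 3*x*y^2 - 10*y
At (-3, -1, -1): 109.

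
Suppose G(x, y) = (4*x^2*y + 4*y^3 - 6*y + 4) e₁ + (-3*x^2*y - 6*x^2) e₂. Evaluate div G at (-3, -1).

∂G₁/∂x = 8*x*y
∂G₂/∂y = -3*x^2
∇·G = -3*x^2 + 8*x*y
At (-3, -1): -3.

-3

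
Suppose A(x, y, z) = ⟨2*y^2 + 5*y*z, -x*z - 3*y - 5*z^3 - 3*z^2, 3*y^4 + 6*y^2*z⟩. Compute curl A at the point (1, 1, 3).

(∇×A)₁ = ∂A₃/∂y − ∂A₂/∂z = x + 12*y^3 + 12*y*z + 15*z^2 + 6*z
(∇×A)₂ = ∂A₁/∂z − ∂A₃/∂x = 5*y
(∇×A)₃ = ∂A₂/∂x − ∂A₁/∂y = -4*y - 6*z
∇×A = (x + 12*y^3 + 12*y*z + 15*z^2 + 6*z, 5*y, -4*y - 6*z)
At (1, 1, 3): (202, 5, -22).

(202, 5, -22)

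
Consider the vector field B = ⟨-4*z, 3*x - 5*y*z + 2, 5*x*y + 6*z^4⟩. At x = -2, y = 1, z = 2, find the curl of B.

(-5, -9, 3)

(∇×B)₁ = ∂B₃/∂y − ∂B₂/∂z = 5*x + 5*y
(∇×B)₂ = ∂B₁/∂z − ∂B₃/∂x = -5*y - 4
(∇×B)₃ = ∂B₂/∂x − ∂B₁/∂y = 3
∇×B = (5*x + 5*y, -5*y - 4, 3)
At (-2, 1, 2): (-5, -9, 3).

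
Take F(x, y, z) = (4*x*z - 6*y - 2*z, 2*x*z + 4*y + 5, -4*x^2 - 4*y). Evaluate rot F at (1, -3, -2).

(∇×F)₁ = ∂F₃/∂y − ∂F₂/∂z = -2*x - 4
(∇×F)₂ = ∂F₁/∂z − ∂F₃/∂x = 12*x - 2
(∇×F)₃ = ∂F₂/∂x − ∂F₁/∂y = 2*z + 6
∇×F = (-2*x - 4, 12*x - 2, 2*z + 6)
At (1, -3, -2): (-6, 10, 2).

(-6, 10, 2)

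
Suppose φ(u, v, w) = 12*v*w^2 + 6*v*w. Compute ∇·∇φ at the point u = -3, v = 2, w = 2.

∂²φ/∂u² = 0
∂²φ/∂v² = 0
∂²φ/∂w² = 24*v
∇²φ = 24*v
At (-3, 2, 2): 48.

48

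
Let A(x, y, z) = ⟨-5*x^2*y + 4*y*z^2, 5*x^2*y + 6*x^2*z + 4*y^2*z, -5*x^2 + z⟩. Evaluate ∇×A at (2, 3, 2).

(-60, 68, 112)

(∇×A)₁ = ∂A₃/∂y − ∂A₂/∂z = -6*x^2 - 4*y^2
(∇×A)₂ = ∂A₁/∂z − ∂A₃/∂x = 10*x + 8*y*z
(∇×A)₃ = ∂A₂/∂x − ∂A₁/∂y = 5*x^2 + 10*x*y + 12*x*z - 4*z^2
∇×A = (-6*x^2 - 4*y^2, 10*x + 8*y*z, 5*x^2 + 10*x*y + 12*x*z - 4*z^2)
At (2, 3, 2): (-60, 68, 112).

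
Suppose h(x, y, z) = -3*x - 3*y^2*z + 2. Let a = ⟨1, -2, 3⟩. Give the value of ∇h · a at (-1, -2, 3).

∂h/∂x = -3
∂h/∂y = -6*y*z
∂h/∂z = -3*y^2
∇h at (-1, -2, 3) = (-3, 36, -12)
∇h · a = (-3)(1) + (36)(-2) + (-12)(3) = -111

-111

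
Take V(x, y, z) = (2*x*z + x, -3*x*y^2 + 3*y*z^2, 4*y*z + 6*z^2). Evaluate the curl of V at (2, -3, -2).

(∇×V)₁ = ∂V₃/∂y − ∂V₂/∂z = -6*y*z + 4*z
(∇×V)₂ = ∂V₁/∂z − ∂V₃/∂x = 2*x
(∇×V)₃ = ∂V₂/∂x − ∂V₁/∂y = -3*y^2
∇×V = (-6*y*z + 4*z, 2*x, -3*y^2)
At (2, -3, -2): (-44, 4, -27).

(-44, 4, -27)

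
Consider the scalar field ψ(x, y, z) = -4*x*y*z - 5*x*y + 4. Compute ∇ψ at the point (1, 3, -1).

∂ψ/∂x = -4*y*z - 5*y
∂ψ/∂y = -4*x*z - 5*x
∂ψ/∂z = -4*x*y
∇ψ = (-4*y*z - 5*y, -4*x*z - 5*x, -4*x*y)
At (1, 3, -1): (-3, -1, -12).

(-3, -1, -12)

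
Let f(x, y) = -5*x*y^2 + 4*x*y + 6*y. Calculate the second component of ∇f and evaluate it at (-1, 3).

(∇f)_2 = ∂f/∂y = -10*x*y + 4*x + 6
At (-1, 3): 32.

32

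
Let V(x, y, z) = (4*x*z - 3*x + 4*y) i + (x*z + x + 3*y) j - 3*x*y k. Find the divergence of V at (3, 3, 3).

12

∂V₁/∂x = 4*z - 3
∂V₂/∂y = 3
∂V₃/∂z = 0
∇·V = 4*z
At (3, 3, 3): 12.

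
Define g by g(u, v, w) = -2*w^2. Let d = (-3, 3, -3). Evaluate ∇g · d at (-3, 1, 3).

∂g/∂u = 0
∂g/∂v = 0
∂g/∂w = -4*w
∇g at (-3, 1, 3) = (0, 0, -12)
∇g · d = (0)(-3) + (0)(3) + (-12)(-3) = 36

36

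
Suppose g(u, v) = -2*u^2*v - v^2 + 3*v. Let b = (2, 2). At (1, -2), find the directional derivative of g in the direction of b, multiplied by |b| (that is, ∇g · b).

∂g/∂u = -4*u*v
∂g/∂v = -2*u^2 - 2*v + 3
∇g at (1, -2) = (8, 5)
∇g · b = (8)(2) + (5)(2) = 26

26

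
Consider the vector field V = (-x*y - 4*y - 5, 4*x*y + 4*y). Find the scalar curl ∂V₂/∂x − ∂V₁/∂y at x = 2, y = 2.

∂V₂/∂x = 4*y
∂V₁/∂y = -x - 4
Scalar curl = x + 4*y + 4
At (2, 2): 14.

14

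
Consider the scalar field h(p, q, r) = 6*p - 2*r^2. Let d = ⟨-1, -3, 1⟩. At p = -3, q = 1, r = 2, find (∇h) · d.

-14

∂h/∂p = 6
∂h/∂q = 0
∂h/∂r = -4*r
∇h at (-3, 1, 2) = (6, 0, -8)
∇h · d = (6)(-1) + (0)(-3) + (-8)(1) = -14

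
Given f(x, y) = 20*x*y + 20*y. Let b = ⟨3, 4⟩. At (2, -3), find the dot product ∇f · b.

60

∂f/∂x = 20*y
∂f/∂y = 20*x + 20
∇f at (2, -3) = (-60, 60)
∇f · b = (-60)(3) + (60)(4) = 60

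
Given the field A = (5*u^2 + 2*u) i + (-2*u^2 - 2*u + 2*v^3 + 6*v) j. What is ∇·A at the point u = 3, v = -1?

∂A₁/∂u = 10*u + 2
∂A₂/∂v = 6*v^2 + 6
∇·A = 10*u + 6*v^2 + 8
At (3, -1): 44.

44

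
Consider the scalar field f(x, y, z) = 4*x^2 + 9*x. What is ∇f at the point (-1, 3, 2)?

∂f/∂x = 8*x + 9
∂f/∂y = 0
∂f/∂z = 0
∇f = (8*x + 9, 0, 0)
At (-1, 3, 2): (1, 0, 0).

(1, 0, 0)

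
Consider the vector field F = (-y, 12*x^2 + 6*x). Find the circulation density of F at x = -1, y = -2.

-17

∂F₂/∂x = 24*x + 6
∂F₁/∂y = -1
Scalar curl = 24*x + 7
At (-1, -2): -17.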